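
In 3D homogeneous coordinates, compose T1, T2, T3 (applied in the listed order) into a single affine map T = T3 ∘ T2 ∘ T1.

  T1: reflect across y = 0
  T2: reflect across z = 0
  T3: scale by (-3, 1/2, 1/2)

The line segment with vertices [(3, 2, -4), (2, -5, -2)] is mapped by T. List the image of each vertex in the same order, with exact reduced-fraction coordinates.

image vertices: (-9, -1, 2), (-6, 5/2, 1)

T1 reflect across y = 0: (3, 2, -4) → (3, -2, -4); (2, -5, -2) → (2, 5, -2)
T2 reflect across z = 0: (3, -2, -4) → (3, -2, 4); (2, 5, -2) → (2, 5, 2)
T3 scale by (-3, 1/2, 1/2): (3, -2, 4) → (-9, -1, 2); (2, 5, 2) → (-6, 5/2, 1)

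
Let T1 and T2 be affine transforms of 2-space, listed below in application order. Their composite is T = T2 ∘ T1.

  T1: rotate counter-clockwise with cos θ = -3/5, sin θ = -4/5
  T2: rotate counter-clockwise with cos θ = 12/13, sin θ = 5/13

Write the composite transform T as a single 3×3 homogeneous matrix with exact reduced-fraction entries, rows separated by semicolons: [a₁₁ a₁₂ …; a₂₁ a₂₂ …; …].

T1 = [-3/5 4/5 0; -4/5 -3/5 0; 0 0 1]
T2·T1 = [-16/65 63/65 0; -63/65 -16/65 0; 0 0 1]

T = [-16/65 63/65 0; -63/65 -16/65 0; 0 0 1]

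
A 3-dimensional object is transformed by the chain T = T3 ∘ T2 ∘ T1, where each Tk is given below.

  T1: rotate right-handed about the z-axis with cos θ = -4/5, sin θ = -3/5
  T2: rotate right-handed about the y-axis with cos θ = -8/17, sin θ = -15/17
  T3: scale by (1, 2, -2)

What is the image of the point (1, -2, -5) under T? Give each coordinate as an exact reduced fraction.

T(p) = (91/17, 2, -20/17)

T1 rotate right-handed about the z-axis with cos θ = -4/5, sin θ = -3/5: (1, -2, -5) → (-2, 1, -5)
T2 rotate right-handed about the y-axis with cos θ = -8/17, sin θ = -15/17: (-2, 1, -5) → (91/17, 1, 10/17)
T3 scale by (1, 2, -2): (91/17, 1, 10/17) → (91/17, 2, -20/17)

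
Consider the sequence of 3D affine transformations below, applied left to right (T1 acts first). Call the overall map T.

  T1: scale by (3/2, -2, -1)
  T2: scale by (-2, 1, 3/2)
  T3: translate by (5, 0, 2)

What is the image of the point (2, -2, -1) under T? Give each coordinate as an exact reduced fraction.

T1 scale by (3/2, -2, -1): (2, -2, -1) → (3, 4, 1)
T2 scale by (-2, 1, 3/2): (3, 4, 1) → (-6, 4, 3/2)
T3 translate by (5, 0, 2): (-6, 4, 3/2) → (-1, 4, 7/2)

T(p) = (-1, 4, 7/2)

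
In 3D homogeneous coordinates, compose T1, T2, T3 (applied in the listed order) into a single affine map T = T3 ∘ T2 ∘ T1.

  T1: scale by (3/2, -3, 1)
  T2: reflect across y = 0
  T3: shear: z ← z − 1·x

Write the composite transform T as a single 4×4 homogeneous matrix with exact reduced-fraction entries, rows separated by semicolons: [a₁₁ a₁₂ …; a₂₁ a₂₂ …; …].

T1 = [3/2 0 0 0; 0 -3 0 0; 0 0 1 0; 0 0 0 1]
T2·T1 = [3/2 0 0 0; 0 3 0 0; 0 0 1 0; 0 0 0 1]
T3·…·T1 = [3/2 0 0 0; 0 3 0 0; -3/2 0 1 0; 0 0 0 1]

T = [3/2 0 0 0; 0 3 0 0; -3/2 0 1 0; 0 0 0 1]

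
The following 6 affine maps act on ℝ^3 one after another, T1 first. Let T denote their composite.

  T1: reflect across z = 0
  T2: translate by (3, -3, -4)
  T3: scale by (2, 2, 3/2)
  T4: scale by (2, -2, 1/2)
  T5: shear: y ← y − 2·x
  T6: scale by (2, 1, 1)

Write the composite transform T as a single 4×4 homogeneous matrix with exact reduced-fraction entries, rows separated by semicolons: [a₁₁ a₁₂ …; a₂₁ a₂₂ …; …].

T1 = [1 0 0 0; 0 1 0 0; 0 0 -1 0; 0 0 0 1]
T2·T1 = [1 0 0 3; 0 1 0 -3; 0 0 -1 -4; 0 0 0 1]
T3·…·T1 = [2 0 0 6; 0 2 0 -6; 0 0 -3/2 -6; 0 0 0 1]
T4·…·T1 = [4 0 0 12; 0 -4 0 12; 0 0 -3/4 -3; 0 0 0 1]
T5·…·T1 = [4 0 0 12; -8 -4 0 -12; 0 0 -3/4 -3; 0 0 0 1]
T6·…·T1 = [8 0 0 24; -8 -4 0 -12; 0 0 -3/4 -3; 0 0 0 1]

T = [8 0 0 24; -8 -4 0 -12; 0 0 -3/4 -3; 0 0 0 1]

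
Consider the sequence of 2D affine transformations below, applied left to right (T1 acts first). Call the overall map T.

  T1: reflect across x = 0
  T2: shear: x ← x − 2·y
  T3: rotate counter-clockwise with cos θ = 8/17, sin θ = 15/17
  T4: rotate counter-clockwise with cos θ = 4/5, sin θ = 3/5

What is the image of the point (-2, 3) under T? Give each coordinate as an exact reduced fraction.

T1 reflect across x = 0: (-2, 3) → (2, 3)
T2 shear: x ← x − 2·y: (2, 3) → (-4, 3)
T3 rotate counter-clockwise with cos θ = 8/17, sin θ = 15/17: (-4, 3) → (-77/17, -36/17)
T4 rotate counter-clockwise with cos θ = 4/5, sin θ = 3/5: (-77/17, -36/17) → (-40/17, -75/17)

T(p) = (-40/17, -75/17)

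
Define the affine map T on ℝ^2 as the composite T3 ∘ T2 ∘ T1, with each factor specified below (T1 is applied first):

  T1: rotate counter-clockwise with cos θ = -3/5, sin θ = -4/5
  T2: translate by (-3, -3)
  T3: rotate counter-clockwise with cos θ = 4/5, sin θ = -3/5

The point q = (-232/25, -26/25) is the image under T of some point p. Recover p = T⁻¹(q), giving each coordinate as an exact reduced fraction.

p = (5, -1)

T1 = [-3/5 4/5 0; -4/5 -3/5 0; 0 0 1]
T2·T1 = [-3/5 4/5 -3; -4/5 -3/5 -3; 0 0 1]
T3·…·T1 = [-24/25 7/25 -21/5; -7/25 -24/25 -3/5; 0 0 1]
det M = 1; M⁻¹ = [-24/25 -7/25 -21/5; 7/25 -24/25 3/5; 0 0 1]
M⁻¹ · (-232/25, -26/25)ᵀ = (5, -1)ᵀ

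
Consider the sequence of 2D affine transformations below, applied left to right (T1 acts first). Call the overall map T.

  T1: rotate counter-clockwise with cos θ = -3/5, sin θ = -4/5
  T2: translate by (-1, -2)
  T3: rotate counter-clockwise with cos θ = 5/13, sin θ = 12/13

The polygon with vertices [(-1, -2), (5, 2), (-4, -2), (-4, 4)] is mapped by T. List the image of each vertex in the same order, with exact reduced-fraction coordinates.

T1 rotate counter-clockwise with cos θ = -3/5, sin θ = -4/5: (-1, -2) → (-1, 2); (5, 2) → (-7/5, -26/5); (-4, -2) → (4/5, 22/5); (-4, 4) → (28/5, 4/5)
T2 translate by (-1, -2): (-1, 2) → (-2, 0); (-7/5, -26/5) → (-12/5, -36/5); (4/5, 22/5) → (-1/5, 12/5); (28/5, 4/5) → (23/5, -6/5)
T3 rotate counter-clockwise with cos θ = 5/13, sin θ = 12/13: (-2, 0) → (-10/13, -24/13); (-12/5, -36/5) → (372/65, -324/65); (-1/5, 12/5) → (-149/65, 48/65); (23/5, -6/5) → (187/65, 246/65)

image vertices: (-10/13, -24/13), (372/65, -324/65), (-149/65, 48/65), (187/65, 246/65)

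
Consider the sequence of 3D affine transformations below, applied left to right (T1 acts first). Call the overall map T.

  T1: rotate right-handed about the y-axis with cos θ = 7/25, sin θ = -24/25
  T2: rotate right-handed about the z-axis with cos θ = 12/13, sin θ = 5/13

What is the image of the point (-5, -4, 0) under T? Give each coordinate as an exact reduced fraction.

T(p) = (16/65, -55/13, -24/5)

T1 rotate right-handed about the y-axis with cos θ = 7/25, sin θ = -24/25: (-5, -4, 0) → (-7/5, -4, -24/5)
T2 rotate right-handed about the z-axis with cos θ = 12/13, sin θ = 5/13: (-7/5, -4, -24/5) → (16/65, -55/13, -24/5)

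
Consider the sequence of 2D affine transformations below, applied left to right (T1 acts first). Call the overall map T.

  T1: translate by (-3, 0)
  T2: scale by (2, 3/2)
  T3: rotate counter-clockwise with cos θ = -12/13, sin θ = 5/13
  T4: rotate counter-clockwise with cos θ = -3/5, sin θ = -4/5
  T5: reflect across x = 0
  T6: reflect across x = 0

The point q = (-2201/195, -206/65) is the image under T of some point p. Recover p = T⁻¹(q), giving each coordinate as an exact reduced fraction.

p = (-8/3, 2)

T1 = [1 0 -3; 0 1 0; 0 0 1]
T2·T1 = [2 0 -6; 0 3/2 0; 0 0 1]
T3·…·T1 = [-24/13 -15/26 72/13; 10/13 -18/13 -30/13; 0 0 1]
T4·…·T1 = [112/65 -99/130 -336/65; 66/65 84/65 -198/65; 0 0 1]
T5·…·T1 = [-112/65 99/130 336/65; 66/65 84/65 -198/65; 0 0 1]
T6·…·T1 = [112/65 -99/130 -336/65; 66/65 84/65 -198/65; 0 0 1]
det M = 3; M⁻¹ = [28/65 33/130 3; -22/65 112/195 0; 0 0 1]
M⁻¹ · (-2201/195, -206/65)ᵀ = (-8/3, 2)ᵀ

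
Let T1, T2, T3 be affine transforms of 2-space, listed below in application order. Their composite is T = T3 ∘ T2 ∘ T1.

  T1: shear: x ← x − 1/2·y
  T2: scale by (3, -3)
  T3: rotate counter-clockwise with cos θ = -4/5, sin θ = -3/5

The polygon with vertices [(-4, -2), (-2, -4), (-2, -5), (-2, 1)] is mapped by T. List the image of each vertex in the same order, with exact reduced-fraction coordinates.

T1 shear: x ← x − 1/2·y: (-4, -2) → (-3, -2); (-2, -4) → (0, -4); (-2, -5) → (1/2, -5); (-2, 1) → (-5/2, 1)
T2 scale by (3, -3): (-3, -2) → (-9, 6); (0, -4) → (0, 12); (1/2, -5) → (3/2, 15); (-5/2, 1) → (-15/2, -3)
T3 rotate counter-clockwise with cos θ = -4/5, sin θ = -3/5: (-9, 6) → (54/5, 3/5); (0, 12) → (36/5, -48/5); (3/2, 15) → (39/5, -129/10); (-15/2, -3) → (21/5, 69/10)

image vertices: (54/5, 3/5), (36/5, -48/5), (39/5, -129/10), (21/5, 69/10)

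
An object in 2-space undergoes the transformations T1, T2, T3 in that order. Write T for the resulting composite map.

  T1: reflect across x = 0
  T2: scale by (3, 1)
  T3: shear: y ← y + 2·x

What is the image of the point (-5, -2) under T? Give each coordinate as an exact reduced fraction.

T(p) = (15, 28)

T1 reflect across x = 0: (-5, -2) → (5, -2)
T2 scale by (3, 1): (5, -2) → (15, -2)
T3 shear: y ← y + 2·x: (15, -2) → (15, 28)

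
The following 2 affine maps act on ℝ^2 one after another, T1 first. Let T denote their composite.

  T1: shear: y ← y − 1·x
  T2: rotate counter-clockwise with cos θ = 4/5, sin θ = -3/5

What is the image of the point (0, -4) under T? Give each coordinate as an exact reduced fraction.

T(p) = (-12/5, -16/5)

T1 shear: y ← y − 1·x: (0, -4) → (0, -4)
T2 rotate counter-clockwise with cos θ = 4/5, sin θ = -3/5: (0, -4) → (-12/5, -16/5)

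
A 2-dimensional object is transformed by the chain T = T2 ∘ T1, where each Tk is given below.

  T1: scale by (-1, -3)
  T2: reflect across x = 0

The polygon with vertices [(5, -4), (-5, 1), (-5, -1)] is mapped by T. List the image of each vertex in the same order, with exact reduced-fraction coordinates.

T1 scale by (-1, -3): (5, -4) → (-5, 12); (-5, 1) → (5, -3); (-5, -1) → (5, 3)
T2 reflect across x = 0: (-5, 12) → (5, 12); (5, -3) → (-5, -3); (5, 3) → (-5, 3)

image vertices: (5, 12), (-5, -3), (-5, 3)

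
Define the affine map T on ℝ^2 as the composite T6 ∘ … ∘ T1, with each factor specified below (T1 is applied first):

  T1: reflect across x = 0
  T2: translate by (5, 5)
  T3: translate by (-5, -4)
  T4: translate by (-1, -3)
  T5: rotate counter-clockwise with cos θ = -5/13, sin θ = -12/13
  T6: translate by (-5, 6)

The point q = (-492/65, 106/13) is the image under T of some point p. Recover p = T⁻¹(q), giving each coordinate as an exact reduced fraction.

p = (0, -6/5)

T1 = [-1 0 0; 0 1 0; 0 0 1]
T2·T1 = [-1 0 5; 0 1 5; 0 0 1]
T3·…·T1 = [-1 0 0; 0 1 1; 0 0 1]
T4·…·T1 = [-1 0 -1; 0 1 -2; 0 0 1]
T5·…·T1 = [5/13 12/13 -19/13; 12/13 -5/13 22/13; 0 0 1]
T6·…·T1 = [5/13 12/13 -84/13; 12/13 -5/13 100/13; 0 0 1]
det M = -1; M⁻¹ = [5/13 12/13 -60/13; 12/13 -5/13 116/13; 0 0 1]
M⁻¹ · (-492/65, 106/13)ᵀ = (0, -6/5)ᵀ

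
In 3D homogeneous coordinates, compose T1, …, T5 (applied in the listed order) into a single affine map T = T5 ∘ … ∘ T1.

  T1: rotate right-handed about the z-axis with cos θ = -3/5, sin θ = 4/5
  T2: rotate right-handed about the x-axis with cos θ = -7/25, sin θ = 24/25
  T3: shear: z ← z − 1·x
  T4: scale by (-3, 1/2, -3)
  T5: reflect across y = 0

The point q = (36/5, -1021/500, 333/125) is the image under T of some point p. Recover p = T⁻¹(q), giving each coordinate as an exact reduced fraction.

p = (-2, 9/2, -3)

T1 = [-3/5 -4/5 0 0; 4/5 -3/5 0 0; 0 0 1 0; 0 0 0 1]
T2·T1 = [-3/5 -4/5 0 0; -28/125 21/125 -24/25 0; 96/125 -72/125 -7/25 0; 0 0 0 1]
T3·…·T1 = [-3/5 -4/5 0 0; -28/125 21/125 -24/25 0; 171/125 28/125 -7/25 0; 0 0 0 1]
T4·…·T1 = [9/5 12/5 0 0; -14/125 21/250 -12/25 0; -513/125 -84/125 21/25 0; 0 0 0 1]
T5·…·T1 = [9/5 12/5 0 0; 14/125 -21/250 12/25 0; -513/125 -84/125 21/25 0; 0 0 0 1]
det M = -9/2; M⁻¹ = [-7/125 56/125 -32/125 0; 172/375 -42/125 24/125 0; 7/75 48/25 7/75 0; 0 0 0 1]
M⁻¹ · (36/5, -1021/500, 333/125)ᵀ = (-2, 9/2, -3)ᵀ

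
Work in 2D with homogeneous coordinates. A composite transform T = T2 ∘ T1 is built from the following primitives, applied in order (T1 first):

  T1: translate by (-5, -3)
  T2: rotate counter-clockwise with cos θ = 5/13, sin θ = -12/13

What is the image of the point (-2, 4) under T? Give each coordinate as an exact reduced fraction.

T(p) = (-23/13, 89/13)

T1 translate by (-5, -3): (-2, 4) → (-7, 1)
T2 rotate counter-clockwise with cos θ = 5/13, sin θ = -12/13: (-7, 1) → (-23/13, 89/13)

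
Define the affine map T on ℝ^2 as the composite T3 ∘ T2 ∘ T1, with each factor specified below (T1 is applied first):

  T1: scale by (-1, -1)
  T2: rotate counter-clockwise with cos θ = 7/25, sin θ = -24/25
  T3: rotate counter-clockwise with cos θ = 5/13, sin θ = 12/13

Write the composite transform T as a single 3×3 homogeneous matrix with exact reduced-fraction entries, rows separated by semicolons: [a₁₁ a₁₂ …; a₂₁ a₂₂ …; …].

T1 = [-1 0 0; 0 -1 0; 0 0 1]
T2·T1 = [-7/25 -24/25 0; 24/25 -7/25 0; 0 0 1]
T3·…·T1 = [-323/325 -36/325 0; 36/325 -323/325 0; 0 0 1]

T = [-323/325 -36/325 0; 36/325 -323/325 0; 0 0 1]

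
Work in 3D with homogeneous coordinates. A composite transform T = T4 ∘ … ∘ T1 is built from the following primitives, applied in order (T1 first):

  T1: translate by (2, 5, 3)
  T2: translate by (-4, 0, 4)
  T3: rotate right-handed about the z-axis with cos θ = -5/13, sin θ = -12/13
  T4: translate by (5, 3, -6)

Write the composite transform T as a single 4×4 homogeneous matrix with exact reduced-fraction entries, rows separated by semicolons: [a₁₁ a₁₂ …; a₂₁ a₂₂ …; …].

T1 = [1 0 0 2; 0 1 0 5; 0 0 1 3; 0 0 0 1]
T2·T1 = [1 0 0 -2; 0 1 0 5; 0 0 1 7; 0 0 0 1]
T3·…·T1 = [-5/13 12/13 0 70/13; -12/13 -5/13 0 -1/13; 0 0 1 7; 0 0 0 1]
T4·…·T1 = [-5/13 12/13 0 135/13; -12/13 -5/13 0 38/13; 0 0 1 1; 0 0 0 1]

T = [-5/13 12/13 0 135/13; -12/13 -5/13 0 38/13; 0 0 1 1; 0 0 0 1]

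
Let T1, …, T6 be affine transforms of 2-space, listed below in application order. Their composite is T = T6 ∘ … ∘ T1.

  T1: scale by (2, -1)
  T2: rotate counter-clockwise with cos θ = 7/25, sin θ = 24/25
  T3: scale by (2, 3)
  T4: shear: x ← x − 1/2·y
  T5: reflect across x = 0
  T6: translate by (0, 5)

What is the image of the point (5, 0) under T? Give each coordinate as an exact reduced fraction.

T1 scale by (2, -1): (5, 0) → (10, 0)
T2 rotate counter-clockwise with cos θ = 7/25, sin θ = 24/25: (10, 0) → (14/5, 48/5)
T3 scale by (2, 3): (14/5, 48/5) → (28/5, 144/5)
T4 shear: x ← x − 1/2·y: (28/5, 144/5) → (-44/5, 144/5)
T5 reflect across x = 0: (-44/5, 144/5) → (44/5, 144/5)
T6 translate by (0, 5): (44/5, 144/5) → (44/5, 169/5)

T(p) = (44/5, 169/5)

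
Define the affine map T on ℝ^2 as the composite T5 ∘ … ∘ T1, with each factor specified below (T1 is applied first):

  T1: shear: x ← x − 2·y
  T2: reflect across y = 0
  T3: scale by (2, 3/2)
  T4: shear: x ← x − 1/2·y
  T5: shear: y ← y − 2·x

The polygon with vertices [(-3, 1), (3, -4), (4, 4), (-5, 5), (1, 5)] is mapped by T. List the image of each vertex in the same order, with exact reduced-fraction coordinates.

T1 shear: x ← x − 2·y: (-3, 1) → (-5, 1); (3, -4) → (11, -4); (4, 4) → (-4, 4); (-5, 5) → (-15, 5); (1, 5) → (-9, 5)
T2 reflect across y = 0: (-5, 1) → (-5, -1); (11, -4) → (11, 4); (-4, 4) → (-4, -4); (-15, 5) → (-15, -5); (-9, 5) → (-9, -5)
T3 scale by (2, 3/2): (-5, -1) → (-10, -3/2); (11, 4) → (22, 6); (-4, -4) → (-8, -6); (-15, -5) → (-30, -15/2); (-9, -5) → (-18, -15/2)
T4 shear: x ← x − 1/2·y: (-10, -3/2) → (-37/4, -3/2); (22, 6) → (19, 6); (-8, -6) → (-5, -6); (-30, -15/2) → (-105/4, -15/2); (-18, -15/2) → (-57/4, -15/2)
T5 shear: y ← y − 2·x: (-37/4, -3/2) → (-37/4, 17); (19, 6) → (19, -32); (-5, -6) → (-5, 4); (-105/4, -15/2) → (-105/4, 45); (-57/4, -15/2) → (-57/4, 21)

image vertices: (-37/4, 17), (19, -32), (-5, 4), (-105/4, 45), (-57/4, 21)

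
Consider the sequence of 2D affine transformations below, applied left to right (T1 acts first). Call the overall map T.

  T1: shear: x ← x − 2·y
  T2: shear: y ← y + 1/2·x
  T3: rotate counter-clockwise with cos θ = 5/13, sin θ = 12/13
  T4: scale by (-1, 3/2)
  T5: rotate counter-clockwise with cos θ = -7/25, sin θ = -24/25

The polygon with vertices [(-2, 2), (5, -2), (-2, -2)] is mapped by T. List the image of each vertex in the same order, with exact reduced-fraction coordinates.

image vertices: (-2898/325, 753/650), (4443/325, -3621/1300), (838/325, 657/650)

T1 shear: x ← x − 2·y: (-2, 2) → (-6, 2); (5, -2) → (9, -2); (-2, -2) → (2, -2)
T2 shear: y ← y + 1/2·x: (-6, 2) → (-6, -1); (9, -2) → (9, 5/2); (2, -2) → (2, -1)
T3 rotate counter-clockwise with cos θ = 5/13, sin θ = 12/13: (-6, -1) → (-18/13, -77/13); (9, 5/2) → (15/13, 241/26); (2, -1) → (22/13, 19/13)
T4 scale by (-1, 3/2): (-18/13, -77/13) → (18/13, -231/26); (15/13, 241/26) → (-15/13, 723/52); (22/13, 19/13) → (-22/13, 57/26)
T5 rotate counter-clockwise with cos θ = -7/25, sin θ = -24/25: (18/13, -231/26) → (-2898/325, 753/650); (-15/13, 723/52) → (4443/325, -3621/1300); (-22/13, 57/26) → (838/325, 657/650)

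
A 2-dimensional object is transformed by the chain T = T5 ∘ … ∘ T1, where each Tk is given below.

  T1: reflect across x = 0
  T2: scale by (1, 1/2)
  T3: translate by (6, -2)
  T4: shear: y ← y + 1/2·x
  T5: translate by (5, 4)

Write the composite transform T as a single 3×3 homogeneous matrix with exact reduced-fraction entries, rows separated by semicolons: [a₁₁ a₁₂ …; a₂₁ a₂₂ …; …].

T = [-1 0 11; -1/2 1/2 5; 0 0 1]

T1 = [-1 0 0; 0 1 0; 0 0 1]
T2·T1 = [-1 0 0; 0 1/2 0; 0 0 1]
T3·…·T1 = [-1 0 6; 0 1/2 -2; 0 0 1]
T4·…·T1 = [-1 0 6; -1/2 1/2 1; 0 0 1]
T5·…·T1 = [-1 0 11; -1/2 1/2 5; 0 0 1]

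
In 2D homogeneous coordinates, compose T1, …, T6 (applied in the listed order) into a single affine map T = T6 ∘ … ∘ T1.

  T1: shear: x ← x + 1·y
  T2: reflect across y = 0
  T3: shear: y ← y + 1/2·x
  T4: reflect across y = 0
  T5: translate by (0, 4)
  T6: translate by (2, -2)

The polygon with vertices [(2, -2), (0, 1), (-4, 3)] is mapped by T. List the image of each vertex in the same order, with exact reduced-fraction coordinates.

image vertices: (2, 0), (3, 5/2), (1, 11/2)

T1 shear: x ← x + 1·y: (2, -2) → (0, -2); (0, 1) → (1, 1); (-4, 3) → (-1, 3)
T2 reflect across y = 0: (0, -2) → (0, 2); (1, 1) → (1, -1); (-1, 3) → (-1, -3)
T3 shear: y ← y + 1/2·x: (0, 2) → (0, 2); (1, -1) → (1, -1/2); (-1, -3) → (-1, -7/2)
T4 reflect across y = 0: (0, 2) → (0, -2); (1, -1/2) → (1, 1/2); (-1, -7/2) → (-1, 7/2)
T5 translate by (0, 4): (0, -2) → (0, 2); (1, 1/2) → (1, 9/2); (-1, 7/2) → (-1, 15/2)
T6 translate by (2, -2): (0, 2) → (2, 0); (1, 9/2) → (3, 5/2); (-1, 15/2) → (1, 11/2)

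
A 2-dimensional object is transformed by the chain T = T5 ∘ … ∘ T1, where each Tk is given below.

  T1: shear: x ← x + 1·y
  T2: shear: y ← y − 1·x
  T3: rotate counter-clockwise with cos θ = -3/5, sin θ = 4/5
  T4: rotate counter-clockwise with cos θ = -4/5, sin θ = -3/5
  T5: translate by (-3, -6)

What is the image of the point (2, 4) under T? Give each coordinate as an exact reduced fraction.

T1 shear: x ← x + 1·y: (2, 4) → (6, 4)
T2 shear: y ← y − 1·x: (6, 4) → (6, -2)
T3 rotate counter-clockwise with cos θ = -3/5, sin θ = 4/5: (6, -2) → (-2, 6)
T4 rotate counter-clockwise with cos θ = -4/5, sin θ = -3/5: (-2, 6) → (26/5, -18/5)
T5 translate by (-3, -6): (26/5, -18/5) → (11/5, -48/5)

T(p) = (11/5, -48/5)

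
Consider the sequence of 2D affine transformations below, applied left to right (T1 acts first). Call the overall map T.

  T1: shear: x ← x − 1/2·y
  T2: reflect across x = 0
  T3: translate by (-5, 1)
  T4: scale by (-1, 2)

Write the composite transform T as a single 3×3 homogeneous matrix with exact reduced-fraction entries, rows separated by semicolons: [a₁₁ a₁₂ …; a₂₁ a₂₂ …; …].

T = [1 -1/2 5; 0 2 2; 0 0 1]

T1 = [1 -1/2 0; 0 1 0; 0 0 1]
T2·T1 = [-1 1/2 0; 0 1 0; 0 0 1]
T3·…·T1 = [-1 1/2 -5; 0 1 1; 0 0 1]
T4·…·T1 = [1 -1/2 5; 0 2 2; 0 0 1]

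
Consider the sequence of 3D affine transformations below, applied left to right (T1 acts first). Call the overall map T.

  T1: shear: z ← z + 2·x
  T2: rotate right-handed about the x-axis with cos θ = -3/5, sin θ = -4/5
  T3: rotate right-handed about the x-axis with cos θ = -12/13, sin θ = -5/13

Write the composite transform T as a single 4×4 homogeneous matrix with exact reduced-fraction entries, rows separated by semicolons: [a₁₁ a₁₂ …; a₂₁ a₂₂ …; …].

T = [1 0 0 0; -126/65 16/65 -63/65 0; 32/65 63/65 16/65 0; 0 0 0 1]

T1 = [1 0 0 0; 0 1 0 0; 2 0 1 0; 0 0 0 1]
T2·T1 = [1 0 0 0; 8/5 -3/5 4/5 0; -6/5 -4/5 -3/5 0; 0 0 0 1]
T3·…·T1 = [1 0 0 0; -126/65 16/65 -63/65 0; 32/65 63/65 16/65 0; 0 0 0 1]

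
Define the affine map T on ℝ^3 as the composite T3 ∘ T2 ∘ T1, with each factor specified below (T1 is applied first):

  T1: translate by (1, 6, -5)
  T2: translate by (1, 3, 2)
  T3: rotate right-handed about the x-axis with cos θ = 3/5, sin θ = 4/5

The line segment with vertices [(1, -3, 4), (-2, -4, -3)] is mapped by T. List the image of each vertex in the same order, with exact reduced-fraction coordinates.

T1 translate by (1, 6, -5): (1, -3, 4) → (2, 3, -1); (-2, -4, -3) → (-1, 2, -8)
T2 translate by (1, 3, 2): (2, 3, -1) → (3, 6, 1); (-1, 2, -8) → (0, 5, -6)
T3 rotate right-handed about the x-axis with cos θ = 3/5, sin θ = 4/5: (3, 6, 1) → (3, 14/5, 27/5); (0, 5, -6) → (0, 39/5, 2/5)

image vertices: (3, 14/5, 27/5), (0, 39/5, 2/5)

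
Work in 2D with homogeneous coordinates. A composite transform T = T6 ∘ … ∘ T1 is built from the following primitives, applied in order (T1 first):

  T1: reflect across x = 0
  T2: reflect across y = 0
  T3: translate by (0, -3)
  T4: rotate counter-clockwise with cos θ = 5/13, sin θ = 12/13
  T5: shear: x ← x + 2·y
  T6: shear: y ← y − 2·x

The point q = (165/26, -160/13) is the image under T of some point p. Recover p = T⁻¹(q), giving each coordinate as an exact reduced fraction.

p = (-5/2, 2)

T1 = [-1 0 0; 0 1 0; 0 0 1]
T2·T1 = [-1 0 0; 0 -1 0; 0 0 1]
T3·…·T1 = [-1 0 0; 0 -1 -3; 0 0 1]
T4·…·T1 = [-5/13 12/13 36/13; -12/13 -5/13 -15/13; 0 0 1]
T5·…·T1 = [-29/13 2/13 6/13; -12/13 -5/13 -15/13; 0 0 1]
T6·…·T1 = [-29/13 2/13 6/13; 46/13 -9/13 -27/13; 0 0 1]
det M = 1; M⁻¹ = [-9/13 -2/13 0; -46/13 -29/13 -3; 0 0 1]
M⁻¹ · (165/26, -160/13)ᵀ = (-5/2, 2)ᵀ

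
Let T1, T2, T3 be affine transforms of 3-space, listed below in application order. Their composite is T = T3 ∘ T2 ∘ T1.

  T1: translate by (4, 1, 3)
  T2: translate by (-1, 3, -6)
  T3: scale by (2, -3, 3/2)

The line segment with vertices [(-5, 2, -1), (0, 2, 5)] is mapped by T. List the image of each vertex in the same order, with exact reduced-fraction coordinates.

image vertices: (-4, -18, -6), (6, -18, 3)

T1 translate by (4, 1, 3): (-5, 2, -1) → (-1, 3, 2); (0, 2, 5) → (4, 3, 8)
T2 translate by (-1, 3, -6): (-1, 3, 2) → (-2, 6, -4); (4, 3, 8) → (3, 6, 2)
T3 scale by (2, -3, 3/2): (-2, 6, -4) → (-4, -18, -6); (3, 6, 2) → (6, -18, 3)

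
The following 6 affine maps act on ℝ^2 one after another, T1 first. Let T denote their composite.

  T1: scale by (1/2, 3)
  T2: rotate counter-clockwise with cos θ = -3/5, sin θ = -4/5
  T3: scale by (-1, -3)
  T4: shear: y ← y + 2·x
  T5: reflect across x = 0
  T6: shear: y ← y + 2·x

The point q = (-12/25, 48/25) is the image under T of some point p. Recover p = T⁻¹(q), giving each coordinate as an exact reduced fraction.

p = (8/5, 0)

T1 = [1/2 0 0; 0 3 0; 0 0 1]
T2·T1 = [-3/10 12/5 0; -2/5 -9/5 0; 0 0 1]
T3·…·T1 = [3/10 -12/5 0; 6/5 27/5 0; 0 0 1]
T4·…·T1 = [3/10 -12/5 0; 9/5 3/5 0; 0 0 1]
T5·…·T1 = [-3/10 12/5 0; 9/5 3/5 0; 0 0 1]
T6·…·T1 = [-3/10 12/5 0; 6/5 27/5 0; 0 0 1]
det M = -9/2; M⁻¹ = [-6/5 8/15 0; 4/15 1/15 0; 0 0 1]
M⁻¹ · (-12/25, 48/25)ᵀ = (8/5, 0)ᵀ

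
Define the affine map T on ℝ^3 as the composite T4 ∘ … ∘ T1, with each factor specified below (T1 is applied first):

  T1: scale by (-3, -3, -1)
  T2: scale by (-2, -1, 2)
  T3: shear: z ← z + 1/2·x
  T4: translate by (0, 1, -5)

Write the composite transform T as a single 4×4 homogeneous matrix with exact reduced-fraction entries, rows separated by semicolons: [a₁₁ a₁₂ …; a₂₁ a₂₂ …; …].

T = [6 0 0 0; 0 3 0 1; 3 0 -2 -5; 0 0 0 1]

T1 = [-3 0 0 0; 0 -3 0 0; 0 0 -1 0; 0 0 0 1]
T2·T1 = [6 0 0 0; 0 3 0 0; 0 0 -2 0; 0 0 0 1]
T3·…·T1 = [6 0 0 0; 0 3 0 0; 3 0 -2 0; 0 0 0 1]
T4·…·T1 = [6 0 0 0; 0 3 0 1; 3 0 -2 -5; 0 0 0 1]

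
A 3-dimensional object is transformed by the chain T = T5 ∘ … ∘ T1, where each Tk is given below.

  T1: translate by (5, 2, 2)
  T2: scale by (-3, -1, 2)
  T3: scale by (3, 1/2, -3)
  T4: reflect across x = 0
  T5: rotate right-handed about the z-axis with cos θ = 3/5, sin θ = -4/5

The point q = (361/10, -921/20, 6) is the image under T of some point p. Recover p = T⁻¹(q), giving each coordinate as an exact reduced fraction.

p = (3/2, -9/2, -3)

T1 = [1 0 0 5; 0 1 0 2; 0 0 1 2; 0 0 0 1]
T2·T1 = [-3 0 0 -15; 0 -1 0 -2; 0 0 2 4; 0 0 0 1]
T3·…·T1 = [-9 0 0 -45; 0 -1/2 0 -1; 0 0 -6 -12; 0 0 0 1]
T4·…·T1 = [9 0 0 45; 0 -1/2 0 -1; 0 0 -6 -12; 0 0 0 1]
T5·…·T1 = [27/5 -2/5 0 131/5; -36/5 -3/10 0 -183/5; 0 0 -6 -12; 0 0 0 1]
det M = 27; M⁻¹ = [1/15 -4/45 0 -5; -8/5 -6/5 0 -2; 0 0 -1/6 -2; 0 0 0 1]
M⁻¹ · (361/10, -921/20, 6)ᵀ = (3/2, -9/2, -3)ᵀ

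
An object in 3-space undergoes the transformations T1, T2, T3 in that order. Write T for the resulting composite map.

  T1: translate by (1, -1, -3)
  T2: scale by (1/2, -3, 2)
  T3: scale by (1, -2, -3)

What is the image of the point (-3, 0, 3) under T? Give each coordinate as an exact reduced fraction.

T(p) = (-1, -6, 0)

T1 translate by (1, -1, -3): (-3, 0, 3) → (-2, -1, 0)
T2 scale by (1/2, -3, 2): (-2, -1, 0) → (-1, 3, 0)
T3 scale by (1, -2, -3): (-1, 3, 0) → (-1, -6, 0)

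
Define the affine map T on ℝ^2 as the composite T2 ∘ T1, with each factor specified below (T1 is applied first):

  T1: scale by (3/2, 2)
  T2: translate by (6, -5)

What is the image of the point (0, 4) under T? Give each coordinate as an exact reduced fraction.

T1 scale by (3/2, 2): (0, 4) → (0, 8)
T2 translate by (6, -5): (0, 8) → (6, 3)

T(p) = (6, 3)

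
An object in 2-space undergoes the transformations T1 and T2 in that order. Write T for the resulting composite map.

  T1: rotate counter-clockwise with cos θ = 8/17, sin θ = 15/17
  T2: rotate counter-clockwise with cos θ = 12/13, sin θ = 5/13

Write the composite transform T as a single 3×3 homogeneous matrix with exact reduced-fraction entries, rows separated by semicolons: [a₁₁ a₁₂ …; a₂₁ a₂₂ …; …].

T = [21/221 -220/221 0; 220/221 21/221 0; 0 0 1]

T1 = [8/17 -15/17 0; 15/17 8/17 0; 0 0 1]
T2·T1 = [21/221 -220/221 0; 220/221 21/221 0; 0 0 1]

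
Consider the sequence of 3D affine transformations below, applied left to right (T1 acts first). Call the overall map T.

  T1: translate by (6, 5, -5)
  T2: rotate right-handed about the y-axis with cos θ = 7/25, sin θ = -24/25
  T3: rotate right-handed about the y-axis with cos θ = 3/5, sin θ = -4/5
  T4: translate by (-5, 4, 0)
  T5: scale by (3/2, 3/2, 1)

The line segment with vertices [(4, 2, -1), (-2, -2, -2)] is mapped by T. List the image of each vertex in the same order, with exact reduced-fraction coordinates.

T1 translate by (6, 5, -5): (4, 2, -1) → (10, 7, -6); (-2, -2, -2) → (4, 3, -7)
T2 rotate right-handed about the y-axis with cos θ = 7/25, sin θ = -24/25: (10, 7, -6) → (214/25, 7, 198/25); (4, 3, -7) → (196/25, 3, 47/25)
T3 rotate right-handed about the y-axis with cos θ = 3/5, sin θ = -4/5: (214/25, 7, 198/25) → (-6/5, 7, 58/5); (196/25, 3, 47/25) → (16/5, 3, 37/5)
T4 translate by (-5, 4, 0): (-6/5, 7, 58/5) → (-31/5, 11, 58/5); (16/5, 3, 37/5) → (-9/5, 7, 37/5)
T5 scale by (3/2, 3/2, 1): (-31/5, 11, 58/5) → (-93/10, 33/2, 58/5); (-9/5, 7, 37/5) → (-27/10, 21/2, 37/5)

image vertices: (-93/10, 33/2, 58/5), (-27/10, 21/2, 37/5)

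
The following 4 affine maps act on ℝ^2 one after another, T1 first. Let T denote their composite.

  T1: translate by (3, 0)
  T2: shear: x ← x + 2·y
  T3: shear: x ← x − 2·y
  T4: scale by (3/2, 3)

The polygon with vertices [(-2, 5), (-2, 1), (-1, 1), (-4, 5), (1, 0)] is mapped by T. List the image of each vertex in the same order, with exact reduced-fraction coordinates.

image vertices: (3/2, 15), (3/2, 3), (3, 3), (-3/2, 15), (6, 0)

T1 translate by (3, 0): (-2, 5) → (1, 5); (-2, 1) → (1, 1); (-1, 1) → (2, 1); (-4, 5) → (-1, 5); (1, 0) → (4, 0)
T2 shear: x ← x + 2·y: (1, 5) → (11, 5); (1, 1) → (3, 1); (2, 1) → (4, 1); (-1, 5) → (9, 5); (4, 0) → (4, 0)
T3 shear: x ← x − 2·y: (11, 5) → (1, 5); (3, 1) → (1, 1); (4, 1) → (2, 1); (9, 5) → (-1, 5); (4, 0) → (4, 0)
T4 scale by (3/2, 3): (1, 5) → (3/2, 15); (1, 1) → (3/2, 3); (2, 1) → (3, 3); (-1, 5) → (-3/2, 15); (4, 0) → (6, 0)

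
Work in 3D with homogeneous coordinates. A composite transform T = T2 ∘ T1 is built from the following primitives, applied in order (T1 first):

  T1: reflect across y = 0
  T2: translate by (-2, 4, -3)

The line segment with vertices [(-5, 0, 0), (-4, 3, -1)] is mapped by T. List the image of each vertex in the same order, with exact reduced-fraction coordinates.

T1 reflect across y = 0: (-5, 0, 0) → (-5, 0, 0); (-4, 3, -1) → (-4, -3, -1)
T2 translate by (-2, 4, -3): (-5, 0, 0) → (-7, 4, -3); (-4, -3, -1) → (-6, 1, -4)

image vertices: (-7, 4, -3), (-6, 1, -4)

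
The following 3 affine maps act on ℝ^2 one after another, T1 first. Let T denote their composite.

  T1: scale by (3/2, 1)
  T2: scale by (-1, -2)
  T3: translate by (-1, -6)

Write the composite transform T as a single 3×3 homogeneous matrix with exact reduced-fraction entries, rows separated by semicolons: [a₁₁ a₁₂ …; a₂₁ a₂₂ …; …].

T = [-3/2 0 -1; 0 -2 -6; 0 0 1]

T1 = [3/2 0 0; 0 1 0; 0 0 1]
T2·T1 = [-3/2 0 0; 0 -2 0; 0 0 1]
T3·…·T1 = [-3/2 0 -1; 0 -2 -6; 0 0 1]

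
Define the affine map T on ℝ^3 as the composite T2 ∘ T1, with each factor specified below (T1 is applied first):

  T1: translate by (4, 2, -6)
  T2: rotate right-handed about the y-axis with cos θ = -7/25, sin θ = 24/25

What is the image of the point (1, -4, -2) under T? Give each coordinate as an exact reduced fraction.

T(p) = (-227/25, -2, -64/25)

T1 translate by (4, 2, -6): (1, -4, -2) → (5, -2, -8)
T2 rotate right-handed about the y-axis with cos θ = -7/25, sin θ = 24/25: (5, -2, -8) → (-227/25, -2, -64/25)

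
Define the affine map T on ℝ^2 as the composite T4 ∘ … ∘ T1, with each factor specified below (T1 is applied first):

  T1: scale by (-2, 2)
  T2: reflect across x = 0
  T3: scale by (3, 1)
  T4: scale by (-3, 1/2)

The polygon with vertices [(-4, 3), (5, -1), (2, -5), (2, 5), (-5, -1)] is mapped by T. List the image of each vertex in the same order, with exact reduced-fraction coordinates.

image vertices: (72, 3), (-90, -1), (-36, -5), (-36, 5), (90, -1)

T1 scale by (-2, 2): (-4, 3) → (8, 6); (5, -1) → (-10, -2); (2, -5) → (-4, -10); (2, 5) → (-4, 10); (-5, -1) → (10, -2)
T2 reflect across x = 0: (8, 6) → (-8, 6); (-10, -2) → (10, -2); (-4, -10) → (4, -10); (-4, 10) → (4, 10); (10, -2) → (-10, -2)
T3 scale by (3, 1): (-8, 6) → (-24, 6); (10, -2) → (30, -2); (4, -10) → (12, -10); (4, 10) → (12, 10); (-10, -2) → (-30, -2)
T4 scale by (-3, 1/2): (-24, 6) → (72, 3); (30, -2) → (-90, -1); (12, -10) → (-36, -5); (12, 10) → (-36, 5); (-30, -2) → (90, -1)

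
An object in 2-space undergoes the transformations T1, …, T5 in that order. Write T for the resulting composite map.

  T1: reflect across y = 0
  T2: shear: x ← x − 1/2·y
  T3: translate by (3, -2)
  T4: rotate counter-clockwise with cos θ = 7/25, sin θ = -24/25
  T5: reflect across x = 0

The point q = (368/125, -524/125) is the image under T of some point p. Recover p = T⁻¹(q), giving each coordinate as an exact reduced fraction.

p = (-4/5, 2)

T1 = [1 0 0; 0 -1 0; 0 0 1]
T2·T1 = [1 1/2 0; 0 -1 0; 0 0 1]
T3·…·T1 = [1 1/2 3; 0 -1 -2; 0 0 1]
T4·…·T1 = [7/25 -41/50 -27/25; -24/25 -19/25 -86/25; 0 0 1]
T5·…·T1 = [-7/25 41/50 27/25; -24/25 -19/25 -86/25; 0 0 1]
det M = 1; M⁻¹ = [-19/25 -41/50 -2; 24/25 -7/25 -2; 0 0 1]
M⁻¹ · (368/125, -524/125)ᵀ = (-4/5, 2)ᵀ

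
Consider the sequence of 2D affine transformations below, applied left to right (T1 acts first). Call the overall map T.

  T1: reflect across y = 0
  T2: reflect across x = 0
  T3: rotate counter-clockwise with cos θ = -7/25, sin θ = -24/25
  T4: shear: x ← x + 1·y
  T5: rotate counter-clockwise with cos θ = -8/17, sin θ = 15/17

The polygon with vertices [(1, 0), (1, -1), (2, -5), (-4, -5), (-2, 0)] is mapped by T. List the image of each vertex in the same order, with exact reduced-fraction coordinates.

T1 reflect across y = 0: (1, 0) → (1, 0); (1, -1) → (1, 1); (2, -5) → (2, 5); (-4, -5) → (-4, 5); (-2, 0) → (-2, 0)
T2 reflect across x = 0: (1, 0) → (-1, 0); (1, 1) → (-1, 1); (2, 5) → (-2, 5); (-4, 5) → (4, 5); (-2, 0) → (2, 0)
T3 rotate counter-clockwise with cos θ = -7/25, sin θ = -24/25: (-1, 0) → (7/25, 24/25); (-1, 1) → (31/25, 17/25); (-2, 5) → (134/25, 13/25); (4, 5) → (92/25, -131/25); (2, 0) → (-14/25, -48/25)
T4 shear: x ← x + 1·y: (7/25, 24/25) → (31/25, 24/25); (31/25, 17/25) → (48/25, 17/25); (134/25, 13/25) → (147/25, 13/25); (92/25, -131/25) → (-39/25, -131/25); (-14/25, -48/25) → (-62/25, -48/25)
T5 rotate counter-clockwise with cos θ = -8/17, sin θ = 15/17: (31/25, 24/25) → (-608/425, 273/425); (48/25, 17/25) → (-639/425, 584/425); (147/25, 13/25) → (-1371/425, 2101/425); (-39/25, -131/25) → (2277/425, 463/425); (-62/25, -48/25) → (1216/425, -546/425)

image vertices: (-608/425, 273/425), (-639/425, 584/425), (-1371/425, 2101/425), (2277/425, 463/425), (1216/425, -546/425)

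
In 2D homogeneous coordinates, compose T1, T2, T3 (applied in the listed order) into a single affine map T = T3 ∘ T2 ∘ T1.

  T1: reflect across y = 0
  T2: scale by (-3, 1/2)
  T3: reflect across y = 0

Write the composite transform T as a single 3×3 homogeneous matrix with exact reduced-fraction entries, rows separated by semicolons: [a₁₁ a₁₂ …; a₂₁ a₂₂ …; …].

T = [-3 0 0; 0 1/2 0; 0 0 1]

T1 = [1 0 0; 0 -1 0; 0 0 1]
T2·T1 = [-3 0 0; 0 -1/2 0; 0 0 1]
T3·…·T1 = [-3 0 0; 0 1/2 0; 0 0 1]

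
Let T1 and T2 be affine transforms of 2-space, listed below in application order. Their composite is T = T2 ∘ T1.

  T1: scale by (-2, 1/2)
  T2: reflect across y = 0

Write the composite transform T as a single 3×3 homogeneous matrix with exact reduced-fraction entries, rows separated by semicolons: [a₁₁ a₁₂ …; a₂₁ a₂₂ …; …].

T = [-2 0 0; 0 -1/2 0; 0 0 1]

T1 = [-2 0 0; 0 1/2 0; 0 0 1]
T2·T1 = [-2 0 0; 0 -1/2 0; 0 0 1]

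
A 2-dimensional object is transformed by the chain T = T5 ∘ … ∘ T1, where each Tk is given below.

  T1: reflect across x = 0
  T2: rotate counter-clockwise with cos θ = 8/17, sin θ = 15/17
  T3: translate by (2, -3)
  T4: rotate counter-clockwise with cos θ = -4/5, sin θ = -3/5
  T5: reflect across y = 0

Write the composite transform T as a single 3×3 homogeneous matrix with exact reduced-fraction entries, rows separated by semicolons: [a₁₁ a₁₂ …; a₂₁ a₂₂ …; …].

T = [-13/85 84/85 -17/5; -84/85 -13/85 -6/5; 0 0 1]

T1 = [-1 0 0; 0 1 0; 0 0 1]
T2·T1 = [-8/17 -15/17 0; -15/17 8/17 0; 0 0 1]
T3·…·T1 = [-8/17 -15/17 2; -15/17 8/17 -3; 0 0 1]
T4·…·T1 = [-13/85 84/85 -17/5; 84/85 13/85 6/5; 0 0 1]
T5·…·T1 = [-13/85 84/85 -17/5; -84/85 -13/85 -6/5; 0 0 1]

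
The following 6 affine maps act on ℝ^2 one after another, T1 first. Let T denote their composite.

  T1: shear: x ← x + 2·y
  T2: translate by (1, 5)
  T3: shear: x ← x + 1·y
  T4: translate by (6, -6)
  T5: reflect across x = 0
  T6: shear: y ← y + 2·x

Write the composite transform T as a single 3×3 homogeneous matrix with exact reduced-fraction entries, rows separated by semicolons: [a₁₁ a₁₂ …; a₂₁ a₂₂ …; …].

T1 = [1 2 0; 0 1 0; 0 0 1]
T2·T1 = [1 2 1; 0 1 5; 0 0 1]
T3·…·T1 = [1 3 6; 0 1 5; 0 0 1]
T4·…·T1 = [1 3 12; 0 1 -1; 0 0 1]
T5·…·T1 = [-1 -3 -12; 0 1 -1; 0 0 1]
T6·…·T1 = [-1 -3 -12; -2 -5 -25; 0 0 1]

T = [-1 -3 -12; -2 -5 -25; 0 0 1]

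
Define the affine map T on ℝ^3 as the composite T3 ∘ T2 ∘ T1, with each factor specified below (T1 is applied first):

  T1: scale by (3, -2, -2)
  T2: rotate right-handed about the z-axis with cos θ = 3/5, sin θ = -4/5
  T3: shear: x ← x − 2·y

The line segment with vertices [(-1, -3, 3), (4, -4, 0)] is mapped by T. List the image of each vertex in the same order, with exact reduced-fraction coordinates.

T1 scale by (3, -2, -2): (-1, -3, 3) → (-3, 6, -6); (4, -4, 0) → (12, 8, 0)
T2 rotate right-handed about the z-axis with cos θ = 3/5, sin θ = -4/5: (-3, 6, -6) → (3, 6, -6); (12, 8, 0) → (68/5, -24/5, 0)
T3 shear: x ← x − 2·y: (3, 6, -6) → (-9, 6, -6); (68/5, -24/5, 0) → (116/5, -24/5, 0)

image vertices: (-9, 6, -6), (116/5, -24/5, 0)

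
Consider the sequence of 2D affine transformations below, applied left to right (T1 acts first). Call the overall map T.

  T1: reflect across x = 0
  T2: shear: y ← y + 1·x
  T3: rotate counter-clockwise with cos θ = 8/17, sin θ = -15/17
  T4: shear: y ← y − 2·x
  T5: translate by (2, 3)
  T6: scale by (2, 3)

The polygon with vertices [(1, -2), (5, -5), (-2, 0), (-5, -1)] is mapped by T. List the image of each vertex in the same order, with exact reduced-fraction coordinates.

image vertices: (-38/17, 444/17), (-312/17, 1278/17), (160/17, -165/17), (268/17, -576/17)

T1 reflect across x = 0: (1, -2) → (-1, -2); (5, -5) → (-5, -5); (-2, 0) → (2, 0); (-5, -1) → (5, -1)
T2 shear: y ← y + 1·x: (-1, -2) → (-1, -3); (-5, -5) → (-5, -10); (2, 0) → (2, 2); (5, -1) → (5, 4)
T3 rotate counter-clockwise with cos θ = 8/17, sin θ = -15/17: (-1, -3) → (-53/17, -9/17); (-5, -10) → (-190/17, -5/17); (2, 2) → (46/17, -14/17); (5, 4) → (100/17, -43/17)
T4 shear: y ← y − 2·x: (-53/17, -9/17) → (-53/17, 97/17); (-190/17, -5/17) → (-190/17, 375/17); (46/17, -14/17) → (46/17, -106/17); (100/17, -43/17) → (100/17, -243/17)
T5 translate by (2, 3): (-53/17, 97/17) → (-19/17, 148/17); (-190/17, 375/17) → (-156/17, 426/17); (46/17, -106/17) → (80/17, -55/17); (100/17, -243/17) → (134/17, -192/17)
T6 scale by (2, 3): (-19/17, 148/17) → (-38/17, 444/17); (-156/17, 426/17) → (-312/17, 1278/17); (80/17, -55/17) → (160/17, -165/17); (134/17, -192/17) → (268/17, -576/17)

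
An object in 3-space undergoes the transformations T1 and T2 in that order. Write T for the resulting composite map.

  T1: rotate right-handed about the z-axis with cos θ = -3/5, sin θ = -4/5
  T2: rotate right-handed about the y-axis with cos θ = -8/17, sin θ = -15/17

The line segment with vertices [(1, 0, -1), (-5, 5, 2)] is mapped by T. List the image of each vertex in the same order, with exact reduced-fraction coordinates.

T1 rotate right-handed about the z-axis with cos θ = -3/5, sin θ = -4/5: (1, 0, -1) → (-3/5, -4/5, -1); (-5, 5, 2) → (7, 1, 2)
T2 rotate right-handed about the y-axis with cos θ = -8/17, sin θ = -15/17: (-3/5, -4/5, -1) → (99/85, -4/5, -1/17); (7, 1, 2) → (-86/17, 1, 89/17)

image vertices: (99/85, -4/5, -1/17), (-86/17, 1, 89/17)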